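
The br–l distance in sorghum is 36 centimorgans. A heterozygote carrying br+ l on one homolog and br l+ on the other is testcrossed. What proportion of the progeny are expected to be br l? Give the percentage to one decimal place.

A map distance of 36 centimorgans corresponds to a recombination frequency of 0.360.
The F1 is br+ l / br l+, so br l is a recombinant gamete class with expected frequency r/2 = 0.360/2 = 0.1800.
That is 0.1800 = 18.0% of the progeny.

18.0%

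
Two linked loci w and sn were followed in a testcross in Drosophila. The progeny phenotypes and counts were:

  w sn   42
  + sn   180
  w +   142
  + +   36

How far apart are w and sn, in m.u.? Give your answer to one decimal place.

The two most frequent classes, + sn (180) and w + (142), are the parental types, so the F1 was + sn / w +.
The recombinant classes are + + and w sn: 36 + 42 = 78.
Recombination frequency = 78/400 = 0.1950 ≈ 19.5%, i.e. 19.5 m.u.

19.5 m.u.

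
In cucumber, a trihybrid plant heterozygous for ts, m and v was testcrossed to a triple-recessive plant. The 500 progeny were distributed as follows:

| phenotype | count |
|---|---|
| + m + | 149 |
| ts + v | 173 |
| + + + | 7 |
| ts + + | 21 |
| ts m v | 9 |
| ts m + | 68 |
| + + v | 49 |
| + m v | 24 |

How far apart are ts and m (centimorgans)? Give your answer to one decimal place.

26.6 centimorgans

The two most frequent reciprocal classes, ts + v and + m +, are the parental types, so the F1 was ts + v / + m +.
The two rarest classes, ts m v and + + +, are the double crossovers. Comparing them with the parentals, only the m allele has switched, so m is the middle locus and the order is v – m – ts.
Crossovers in the m–ts interval produce the single-crossover classes + + v and ts m + (49 + 68 = 117) plus the double crossovers (16).
RF(m–ts) = (117 + 16) / 500 = 133/500 = 0.2660 → 26.6 centimorgans.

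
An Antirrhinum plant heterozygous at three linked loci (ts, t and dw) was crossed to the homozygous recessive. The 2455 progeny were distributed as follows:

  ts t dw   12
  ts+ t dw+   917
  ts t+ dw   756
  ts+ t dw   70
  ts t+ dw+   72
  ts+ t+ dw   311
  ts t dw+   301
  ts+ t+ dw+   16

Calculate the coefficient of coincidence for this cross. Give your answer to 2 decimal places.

0.63

The two most frequent reciprocal classes, ts+ t dw+ and ts t+ dw, are the parental types, so the F1 was ts+ t dw+ / ts t+ dw.
The two rarest classes, ts+ t+ dw+ and ts t dw, are the double crossovers. Comparing them with the parentals, only the t allele has switched, so t is the middle locus and the order is dw – t – ts.
dw–t: (142 + 28)/2455 = 0.0692; t–ts: (612 + 28)/2455 = 0.2607.
Expected DCO frequency = 0.0692 × 0.2607 ≈ 0.01804; observed = 28/2455 ≈ 0.01141.
Coefficient of coincidence = 0.01141/0.01804 ≈ 0.63.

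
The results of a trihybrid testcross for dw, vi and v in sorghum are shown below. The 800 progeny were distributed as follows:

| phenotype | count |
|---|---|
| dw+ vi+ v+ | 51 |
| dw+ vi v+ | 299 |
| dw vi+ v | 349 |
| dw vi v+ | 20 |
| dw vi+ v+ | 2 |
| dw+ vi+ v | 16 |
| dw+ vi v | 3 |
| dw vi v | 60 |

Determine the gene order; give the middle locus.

The two most frequent reciprocal classes, dw+ vi v+ and dw vi+ v, are the parental types, so the F1 was dw+ vi v+ / dw vi+ v.
The two rarest classes, dw+ vi v and dw vi+ v+, are the double crossovers. Comparing them with the parentals, only the v allele has switched, so v is the middle locus and the order is dw – v – vi.

v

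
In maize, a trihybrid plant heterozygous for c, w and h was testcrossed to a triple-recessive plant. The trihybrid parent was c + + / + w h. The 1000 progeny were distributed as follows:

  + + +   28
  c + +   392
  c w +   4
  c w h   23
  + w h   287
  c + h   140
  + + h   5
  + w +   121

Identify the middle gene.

w

The two rarest classes, c w + and + + h, are the double crossovers. Comparing them with the parentals, only the w allele has switched, so w is the middle locus and the order is c – w – h.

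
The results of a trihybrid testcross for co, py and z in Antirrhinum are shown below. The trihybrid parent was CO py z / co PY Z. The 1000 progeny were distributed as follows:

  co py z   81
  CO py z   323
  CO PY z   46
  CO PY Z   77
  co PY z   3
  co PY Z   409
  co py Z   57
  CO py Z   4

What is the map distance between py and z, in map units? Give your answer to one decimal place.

11.0 map units

The two rarest classes, CO py Z and co PY z, are the double crossovers. Comparing them with the parentals, only the z allele has switched, so z is the middle locus and the order is co – z – py.
Crossovers in the z–py interval produce the single-crossover classes CO PY z and co py Z (46 + 57 = 103) plus the double crossovers (7).
RF(z–py) = (103 + 7) / 1000 = 110/1000 = 0.1100 → 11.0 map units.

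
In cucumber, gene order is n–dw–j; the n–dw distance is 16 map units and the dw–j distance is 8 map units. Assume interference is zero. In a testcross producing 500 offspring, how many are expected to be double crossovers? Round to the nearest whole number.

6

Map distances give recombination frequencies of 0.160 and 0.080 for the two intervals.
With no interference, expected double-crossover frequency = 0.160 × 0.080 = 0.01280.
Expected number = 0.01280 × 500 = 6.40 ≈ 6.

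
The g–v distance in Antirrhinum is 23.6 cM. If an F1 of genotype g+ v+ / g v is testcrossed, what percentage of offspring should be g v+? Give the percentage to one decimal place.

A map distance of 23.6 cM corresponds to a recombination frequency of 0.236.
The F1 is g+ v+ / g v, so g v+ is a recombinant gamete class with expected frequency r/2 = 0.236/2 = 0.1180.
That is 0.1180 = 11.8% of the progeny.

11.8%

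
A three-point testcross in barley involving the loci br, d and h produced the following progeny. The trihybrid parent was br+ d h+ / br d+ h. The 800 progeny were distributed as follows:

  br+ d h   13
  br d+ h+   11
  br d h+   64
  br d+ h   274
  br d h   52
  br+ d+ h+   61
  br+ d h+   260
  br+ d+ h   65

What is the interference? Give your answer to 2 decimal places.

The two rarest classes, br+ d h and br d+ h+, are the double crossovers. Comparing them with the parentals, only the h allele has switched, so h is the middle locus and the order is d – h – br.
d–h: (113 + 24)/800 = 0.1713; h–br: (129 + 24)/800 = 0.1913.
Expected DCO frequency = 0.1713 × 0.1913 ≈ 0.03277; observed = 24/800 ≈ 0.03000.
Coefficient of coincidence = 0.03000/0.03277 ≈ 0.92; interference = 1 − 0.92 = 0.08.

0.08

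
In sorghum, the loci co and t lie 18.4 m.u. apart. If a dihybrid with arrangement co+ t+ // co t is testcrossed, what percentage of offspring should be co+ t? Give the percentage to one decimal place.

A map distance of 18.4 m.u. corresponds to a recombination frequency of 0.184.
The F1 is co+ t+ / co t, so co+ t is a recombinant gamete class with expected frequency r/2 = 0.184/2 = 0.0920.
That is 0.0920 = 9.2% of the progeny.

9.2%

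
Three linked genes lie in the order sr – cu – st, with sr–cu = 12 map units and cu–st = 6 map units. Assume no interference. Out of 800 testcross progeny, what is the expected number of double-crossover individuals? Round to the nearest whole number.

Map distances give recombination frequencies of 0.120 and 0.060 for the two intervals.
With no interference, expected double-crossover frequency = 0.120 × 0.060 = 0.00720.
Expected number = 0.00720 × 800 = 5.76 ≈ 6.

6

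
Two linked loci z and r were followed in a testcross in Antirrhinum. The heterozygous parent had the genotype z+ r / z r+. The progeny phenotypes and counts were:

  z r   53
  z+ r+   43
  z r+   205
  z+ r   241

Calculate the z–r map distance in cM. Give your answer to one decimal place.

17.7 cM

The recombinant classes are z+ r+ and z r: 43 + 53 = 96.
Recombination frequency = 96/542 = 0.1771 ≈ 17.7%, i.e. 17.7 cM.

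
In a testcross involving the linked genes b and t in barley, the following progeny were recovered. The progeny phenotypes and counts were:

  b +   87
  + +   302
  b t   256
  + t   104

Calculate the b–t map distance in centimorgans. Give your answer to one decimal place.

The two most frequent classes, + + (302) and b t (256), are the parental types, so the F1 was + + / b t.
The recombinant classes are + t and b +: 104 + 87 = 191.
Recombination frequency = 191/749 = 0.2550 ≈ 25.5%, i.e. 25.5 centimorgans.

25.5 centimorgans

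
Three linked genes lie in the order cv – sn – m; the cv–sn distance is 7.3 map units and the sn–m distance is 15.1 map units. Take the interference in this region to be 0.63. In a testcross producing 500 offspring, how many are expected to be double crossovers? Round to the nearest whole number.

Map distances give recombination frequencies of 0.073 and 0.151 for the two intervals.
With interference 0.63 (so coincidence = 0.37), expected double-crossover frequency = 0.073 × 0.151 × 0.37 = 0.00408.
Expected number = 0.00408 × 500 = 2.04 ≈ 2.

2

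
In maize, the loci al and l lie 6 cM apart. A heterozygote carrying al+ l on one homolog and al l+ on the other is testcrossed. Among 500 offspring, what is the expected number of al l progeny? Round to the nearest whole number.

15

A map distance of 6 cM corresponds to a recombination frequency of 0.060.
The F1 is al+ l / al l+, so al l is a recombinant gamete class with expected frequency r/2 = 0.060/2 = 0.0300.
Expected number = 0.0300 × 500 = 15.00 ≈ 15.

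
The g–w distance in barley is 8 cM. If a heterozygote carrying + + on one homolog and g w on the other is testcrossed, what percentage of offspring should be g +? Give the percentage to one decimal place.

4.0%

A map distance of 8 cM corresponds to a recombination frequency of 0.080.
The F1 is + + / g w, so g + is a recombinant gamete class with expected frequency r/2 = 0.080/2 = 0.0400.
That is 0.0400 = 4.0% of the progeny.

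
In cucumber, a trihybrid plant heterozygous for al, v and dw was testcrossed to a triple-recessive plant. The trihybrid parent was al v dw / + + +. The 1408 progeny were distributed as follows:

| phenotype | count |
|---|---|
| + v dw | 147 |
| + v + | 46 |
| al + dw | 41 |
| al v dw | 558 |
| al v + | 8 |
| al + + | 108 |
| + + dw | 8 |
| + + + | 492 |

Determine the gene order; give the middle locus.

dw

The two rarest classes, al v + and + + dw, are the double crossovers. Comparing them with the parentals, only the dw allele has switched, so dw is the middle locus and the order is al – dw – v.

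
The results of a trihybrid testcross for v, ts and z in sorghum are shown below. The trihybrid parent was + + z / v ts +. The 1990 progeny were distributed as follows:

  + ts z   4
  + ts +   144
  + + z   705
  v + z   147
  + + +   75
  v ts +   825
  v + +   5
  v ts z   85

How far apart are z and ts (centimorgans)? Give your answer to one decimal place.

8.5 centimorgans

The two rarest classes, + ts z and v + +, are the double crossovers. Comparing them with the parentals, only the ts allele has switched, so ts is the middle locus and the order is z – ts – v.
Crossovers in the z–ts interval produce the single-crossover classes + + + and v ts z (75 + 85 = 160) plus the double crossovers (9).
RF(z–ts) = (160 + 9) / 1990 = 169/1990 = 0.0849 → 8.5 centimorgans.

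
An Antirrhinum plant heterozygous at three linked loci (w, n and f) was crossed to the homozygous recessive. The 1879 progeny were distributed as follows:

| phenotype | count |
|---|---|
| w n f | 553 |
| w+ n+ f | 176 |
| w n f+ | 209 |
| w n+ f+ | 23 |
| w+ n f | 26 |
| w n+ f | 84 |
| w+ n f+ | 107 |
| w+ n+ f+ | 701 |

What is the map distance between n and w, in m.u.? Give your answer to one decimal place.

The two most frequent reciprocal classes, w+ n+ f+ and w n f, are the parental types, so the F1 was w+ n+ f+ / w n f.
The two rarest classes, w n+ f+ and w+ n f, are the double crossovers. Comparing them with the parentals, only the w allele has switched, so w is the middle locus and the order is f – w – n.
Crossovers in the w–n interval produce the single-crossover classes w+ n f+ and w n+ f (107 + 84 = 191) plus the double crossovers (49).
RF(w–n) = (191 + 49) / 1879 = 240/1879 = 0.1277 → 12.8 m.u.

12.8 m.u.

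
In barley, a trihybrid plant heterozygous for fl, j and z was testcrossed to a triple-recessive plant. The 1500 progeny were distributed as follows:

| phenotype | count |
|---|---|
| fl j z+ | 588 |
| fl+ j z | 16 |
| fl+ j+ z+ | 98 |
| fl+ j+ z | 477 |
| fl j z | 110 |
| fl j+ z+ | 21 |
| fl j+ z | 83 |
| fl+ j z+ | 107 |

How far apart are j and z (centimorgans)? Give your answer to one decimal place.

16.3 centimorgans

The two most frequent reciprocal classes, fl+ j+ z and fl j z+, are the parental types, so the F1 was fl+ j+ z / fl j z+.
The two rarest classes, fl+ j z and fl j+ z+, are the double crossovers. Comparing them with the parentals, only the j allele has switched, so j is the middle locus and the order is z – j – fl.
Crossovers in the z–j interval produce the single-crossover classes fl+ j+ z+ and fl j z (98 + 110 = 208) plus the double crossovers (37).
RF(z–j) = (208 + 37) / 1500 = 245/1500 = 0.1633 → 16.3 centimorgans.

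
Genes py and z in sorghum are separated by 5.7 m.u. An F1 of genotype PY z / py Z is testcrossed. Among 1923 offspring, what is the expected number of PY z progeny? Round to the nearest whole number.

907

A map distance of 5.7 m.u. corresponds to a recombination frequency of 0.057.
The F1 is PY z / py Z, so PY z is a parental gamete class with expected frequency (1 − r)/2 = 0.943/2 = 0.4715.
Expected number = 0.4715 × 1923 = 906.69 ≈ 907.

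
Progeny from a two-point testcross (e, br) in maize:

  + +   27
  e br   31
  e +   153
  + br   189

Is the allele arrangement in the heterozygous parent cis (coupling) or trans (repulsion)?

The two most frequent classes are + br (189) and e + (153); these are the parental (non-recombinant) types.
So the F1 carried + br on one chromosome and e + on the other — the recessive alleles are on opposite chromosomes (trans / repulsion).

trans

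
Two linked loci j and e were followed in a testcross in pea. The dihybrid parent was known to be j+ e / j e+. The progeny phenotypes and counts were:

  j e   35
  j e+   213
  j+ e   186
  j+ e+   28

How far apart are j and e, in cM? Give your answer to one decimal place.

13.6 cM

The recombinant classes are j+ e+ and j e: 28 + 35 = 63.
Recombination frequency = 63/462 = 0.1364 ≈ 13.6%, i.e. 13.6 cM.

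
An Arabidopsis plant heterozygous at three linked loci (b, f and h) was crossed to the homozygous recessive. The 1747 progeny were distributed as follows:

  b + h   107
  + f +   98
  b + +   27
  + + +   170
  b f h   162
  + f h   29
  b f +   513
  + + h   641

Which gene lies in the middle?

The two most frequent reciprocal classes, b f + and + + h, are the parental types, so the F1 was b f + / + + h.
The two rarest classes, b + + and + f h, are the double crossovers. Comparing them with the parentals, only the f allele has switched, so f is the middle locus and the order is b – f – h.

f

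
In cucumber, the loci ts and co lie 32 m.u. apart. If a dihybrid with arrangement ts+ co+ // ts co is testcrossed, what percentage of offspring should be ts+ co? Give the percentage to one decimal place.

16.0%

A map distance of 32 m.u. corresponds to a recombination frequency of 0.320.
The F1 is ts+ co+ / ts co, so ts+ co is a recombinant gamete class with expected frequency r/2 = 0.320/2 = 0.1600.
That is 0.1600 = 16.0% of the progeny.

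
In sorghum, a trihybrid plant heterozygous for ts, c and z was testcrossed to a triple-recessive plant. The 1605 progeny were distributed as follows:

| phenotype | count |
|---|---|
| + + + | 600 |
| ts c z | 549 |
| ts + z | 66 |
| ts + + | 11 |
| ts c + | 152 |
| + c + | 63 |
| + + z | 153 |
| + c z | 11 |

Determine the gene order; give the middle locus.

The two most frequent reciprocal classes, + + + and ts c z, are the parental types, so the F1 was + + + / ts c z.
The two rarest classes, ts + + and + c z, are the double crossovers. Comparing them with the parentals, only the ts allele has switched, so ts is the middle locus and the order is z – ts – c.

ts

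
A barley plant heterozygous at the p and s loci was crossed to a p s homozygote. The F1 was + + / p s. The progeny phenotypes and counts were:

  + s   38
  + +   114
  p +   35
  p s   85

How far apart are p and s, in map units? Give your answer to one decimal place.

The recombinant classes are + s and p +: 38 + 35 = 73.
Recombination frequency = 73/272 = 0.2684 ≈ 26.8%, i.e. 26.8 map units.

26.8 map units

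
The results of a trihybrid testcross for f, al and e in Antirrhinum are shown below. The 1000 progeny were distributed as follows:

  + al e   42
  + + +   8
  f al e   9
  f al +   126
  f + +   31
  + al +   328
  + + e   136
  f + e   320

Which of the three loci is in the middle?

The two most frequent reciprocal classes, f + e and + al +, are the parental types, so the F1 was f + e / + al +.
The two rarest classes, f al e and + + +, are the double crossovers. Comparing them with the parentals, only the al allele has switched, so al is the middle locus and the order is f – al – e.

al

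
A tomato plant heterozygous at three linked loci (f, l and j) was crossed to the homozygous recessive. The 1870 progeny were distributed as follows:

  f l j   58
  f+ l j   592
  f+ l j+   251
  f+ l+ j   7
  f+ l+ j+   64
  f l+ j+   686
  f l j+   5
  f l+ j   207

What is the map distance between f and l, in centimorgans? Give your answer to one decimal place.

7.2 centimorgans

The two most frequent reciprocal classes, f+ l j and f l+ j+, are the parental types, so the F1 was f+ l j / f l+ j+.
The two rarest classes, f+ l+ j and f l j+, are the double crossovers. Comparing them with the parentals, only the l allele has switched, so l is the middle locus and the order is f – l – j.
Crossovers in the f–l interval produce the single-crossover classes f l j and f+ l+ j+ (58 + 64 = 122) plus the double crossovers (12).
RF(f–l) = (122 + 12) / 1870 = 134/1870 = 0.0717 → 7.2 centimorgans.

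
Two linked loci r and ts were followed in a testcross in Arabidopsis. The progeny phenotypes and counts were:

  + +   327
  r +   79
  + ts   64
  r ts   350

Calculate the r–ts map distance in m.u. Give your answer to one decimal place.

The two most frequent classes, + + (327) and r ts (350), are the parental types, so the F1 was + + / r ts.
The recombinant classes are + ts and r +: 64 + 79 = 143.
Recombination frequency = 143/820 = 0.1744 ≈ 17.4%, i.e. 17.4 m.u.

17.4 m.u.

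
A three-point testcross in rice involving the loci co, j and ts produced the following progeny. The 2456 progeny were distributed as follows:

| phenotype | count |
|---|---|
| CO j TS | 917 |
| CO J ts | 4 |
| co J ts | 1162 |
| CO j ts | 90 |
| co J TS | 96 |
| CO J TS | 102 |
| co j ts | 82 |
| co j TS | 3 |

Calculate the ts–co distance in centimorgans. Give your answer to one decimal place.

7.9 centimorgans

The two most frequent reciprocal classes, CO j TS and co J ts, are the parental types, so the F1 was CO j TS / co J ts.
The two rarest classes, co j TS and CO J ts, are the double crossovers. Comparing them with the parentals, only the co allele has switched, so co is the middle locus and the order is j – co – ts.
Crossovers in the co–ts interval produce the single-crossover classes CO j ts and co J TS (90 + 96 = 186) plus the double crossovers (7).
RF(co–ts) = (186 + 7) / 2456 = 193/2456 = 0.0786 → 7.9 centimorgans.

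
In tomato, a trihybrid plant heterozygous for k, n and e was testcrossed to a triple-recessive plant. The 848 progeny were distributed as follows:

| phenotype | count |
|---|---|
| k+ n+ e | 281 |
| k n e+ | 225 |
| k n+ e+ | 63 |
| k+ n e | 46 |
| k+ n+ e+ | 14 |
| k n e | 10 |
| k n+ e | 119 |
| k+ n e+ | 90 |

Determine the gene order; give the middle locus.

e

The two most frequent reciprocal classes, k n e+ and k+ n+ e, are the parental types, so the F1 was k n e+ / k+ n+ e.
The two rarest classes, k n e and k+ n+ e+, are the double crossovers. Comparing them with the parentals, only the e allele has switched, so e is the middle locus and the order is n – e – k.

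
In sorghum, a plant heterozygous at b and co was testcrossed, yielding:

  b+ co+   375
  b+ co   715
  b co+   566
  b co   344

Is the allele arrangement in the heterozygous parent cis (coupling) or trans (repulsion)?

trans

The two most frequent classes are b+ co (715) and b co+ (566); these are the parental (non-recombinant) types.
So the F1 carried b+ co on one chromosome and b co+ on the other — the recessive alleles are on opposite chromosomes (trans / repulsion).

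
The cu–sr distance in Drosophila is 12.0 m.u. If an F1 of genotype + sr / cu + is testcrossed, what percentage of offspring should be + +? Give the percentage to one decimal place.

6.0%

A map distance of 12.0 m.u. corresponds to a recombination frequency of 0.120.
The F1 is + sr / cu +, so + + is a recombinant gamete class with expected frequency r/2 = 0.120/2 = 0.0600.
That is 0.0600 = 6.0% of the progeny.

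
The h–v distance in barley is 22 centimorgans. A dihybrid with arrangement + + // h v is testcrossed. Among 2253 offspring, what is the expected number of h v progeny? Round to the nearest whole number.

879

A map distance of 22 centimorgans corresponds to a recombination frequency of 0.220.
The F1 is + + / h v, so h v is a parental gamete class with expected frequency (1 − r)/2 = 0.780/2 = 0.3900.
Expected number = 0.3900 × 2253 = 878.67 ≈ 879.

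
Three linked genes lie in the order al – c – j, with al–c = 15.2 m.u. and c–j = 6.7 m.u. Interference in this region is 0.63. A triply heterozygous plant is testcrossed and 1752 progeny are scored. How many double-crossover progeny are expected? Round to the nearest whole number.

7

Map distances give recombination frequencies of 0.152 and 0.067 for the two intervals.
With interference 0.63 (so coincidence = 0.37), expected double-crossover frequency = 0.152 × 0.067 × 0.37 = 0.00377.
Expected number = 0.00377 × 1752 = 6.60 ≈ 7.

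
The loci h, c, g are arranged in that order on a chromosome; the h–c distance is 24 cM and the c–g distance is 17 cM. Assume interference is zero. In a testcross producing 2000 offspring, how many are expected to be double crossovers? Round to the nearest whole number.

Map distances give recombination frequencies of 0.240 and 0.170 for the two intervals.
With no interference, expected double-crossover frequency = 0.240 × 0.170 = 0.04080.
Expected number = 0.04080 × 2000 = 81.60 ≈ 82.

82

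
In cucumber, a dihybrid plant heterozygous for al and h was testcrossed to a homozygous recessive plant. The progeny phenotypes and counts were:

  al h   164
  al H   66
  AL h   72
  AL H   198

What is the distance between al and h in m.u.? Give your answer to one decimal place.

The two most frequent classes, AL H (198) and al h (164), are the parental types, so the F1 was AL H / al h.
The recombinant classes are AL h and al H: 72 + 66 = 138.
Recombination frequency = 138/500 = 0.2760 ≈ 27.6%, i.e. 27.6 m.u.

27.6 m.u.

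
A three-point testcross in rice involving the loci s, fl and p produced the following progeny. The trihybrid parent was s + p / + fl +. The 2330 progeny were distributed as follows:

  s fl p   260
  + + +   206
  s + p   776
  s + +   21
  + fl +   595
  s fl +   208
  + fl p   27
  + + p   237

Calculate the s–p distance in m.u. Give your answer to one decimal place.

21.2 m.u.

The two rarest classes, s + + and + fl p, are the double crossovers. Comparing them with the parentals, only the p allele has switched, so p is the middle locus and the order is s – p – fl.
Crossovers in the s–p interval produce the single-crossover classes + + p and s fl + (237 + 208 = 445) plus the double crossovers (48).
RF(s–p) = (445 + 48) / 2330 = 493/2330 = 0.2116 → 21.2 m.u.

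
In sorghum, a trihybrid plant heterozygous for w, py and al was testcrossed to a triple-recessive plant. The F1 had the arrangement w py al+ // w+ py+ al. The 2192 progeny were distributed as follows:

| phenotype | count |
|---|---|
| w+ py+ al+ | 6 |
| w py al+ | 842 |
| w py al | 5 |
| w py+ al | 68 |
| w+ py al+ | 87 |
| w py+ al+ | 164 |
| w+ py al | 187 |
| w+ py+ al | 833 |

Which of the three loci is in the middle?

al

The two rarest classes, w py al and w+ py+ al+, are the double crossovers. Comparing them with the parentals, only the al allele has switched, so al is the middle locus and the order is w – al – py.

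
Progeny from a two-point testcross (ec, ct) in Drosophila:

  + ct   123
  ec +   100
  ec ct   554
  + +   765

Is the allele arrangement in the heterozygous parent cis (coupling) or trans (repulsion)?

The two most frequent classes are + + (765) and ec ct (554); these are the parental (non-recombinant) types.
So the F1 carried + + on one chromosome and ec ct on the other — the recessive alleles are on the same chromosome (cis / coupling).

cis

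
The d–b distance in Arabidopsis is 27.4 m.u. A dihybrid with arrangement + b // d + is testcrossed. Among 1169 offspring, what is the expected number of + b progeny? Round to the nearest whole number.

A map distance of 27.4 m.u. corresponds to a recombination frequency of 0.274.
The F1 is + b / d +, so + b is a parental gamete class with expected frequency (1 − r)/2 = 0.726/2 = 0.3630.
Expected number = 0.3630 × 1169 = 424.35 ≈ 424.

424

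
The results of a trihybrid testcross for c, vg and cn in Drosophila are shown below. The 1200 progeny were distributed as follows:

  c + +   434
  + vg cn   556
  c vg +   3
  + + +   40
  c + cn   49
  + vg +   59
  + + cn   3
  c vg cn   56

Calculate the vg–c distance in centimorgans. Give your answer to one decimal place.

8.5 centimorgans

The two most frequent reciprocal classes, c + + and + vg cn, are the parental types, so the F1 was c + + / + vg cn.
The two rarest classes, c vg + and + + cn, are the double crossovers. Comparing them with the parentals, only the vg allele has switched, so vg is the middle locus and the order is c – vg – cn.
Crossovers in the c–vg interval produce the single-crossover classes + + + and c vg cn (40 + 56 = 96) plus the double crossovers (6).
RF(c–vg) = (96 + 6) / 1200 = 102/1200 = 0.0850 → 8.5 centimorgans.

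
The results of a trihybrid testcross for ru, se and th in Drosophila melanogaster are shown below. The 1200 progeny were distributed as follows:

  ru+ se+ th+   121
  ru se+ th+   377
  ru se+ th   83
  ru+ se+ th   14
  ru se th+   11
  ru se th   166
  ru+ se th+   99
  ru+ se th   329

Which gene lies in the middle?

The two most frequent reciprocal classes, ru+ se th and ru se+ th+, are the parental types, so the F1 was ru+ se th / ru se+ th+.
The two rarest classes, ru+ se+ th and ru se th+, are the double crossovers. Comparing them with the parentals, only the se allele has switched, so se is the middle locus and the order is ru – se – th.

se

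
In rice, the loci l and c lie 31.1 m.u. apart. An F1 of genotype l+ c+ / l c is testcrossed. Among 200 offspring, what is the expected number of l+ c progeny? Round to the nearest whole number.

A map distance of 31.1 m.u. corresponds to a recombination frequency of 0.311.
The F1 is l+ c+ / l c, so l+ c is a recombinant gamete class with expected frequency r/2 = 0.311/2 = 0.1555.
Expected number = 0.1555 × 200 = 31.10 ≈ 31.

31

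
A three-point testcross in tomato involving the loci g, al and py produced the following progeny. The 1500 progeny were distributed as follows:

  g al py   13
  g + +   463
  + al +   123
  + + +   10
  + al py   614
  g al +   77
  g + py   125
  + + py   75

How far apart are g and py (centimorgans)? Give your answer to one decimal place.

The two most frequent reciprocal classes, g + + and + al py, are the parental types, so the F1 was g + + / + al py.
The two rarest classes, + + + and g al py, are the double crossovers. Comparing them with the parentals, only the g allele has switched, so g is the middle locus and the order is al – g – py.
Crossovers in the g–py interval produce the single-crossover classes g + py and + al + (125 + 123 = 248) plus the double crossovers (23).
RF(g–py) = (248 + 23) / 1500 = 271/1500 = 0.1807 → 18.1 centimorgans.

18.1 centimorgans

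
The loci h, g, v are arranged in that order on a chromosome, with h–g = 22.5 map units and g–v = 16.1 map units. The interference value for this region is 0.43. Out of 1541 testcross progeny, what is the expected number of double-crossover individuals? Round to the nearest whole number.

Map distances give recombination frequencies of 0.225 and 0.161 for the two intervals.
With interference 0.43 (so coincidence = 0.57), expected double-crossover frequency = 0.225 × 0.161 × 0.57 = 0.02065.
Expected number = 0.02065 × 1541 = 31.82 ≈ 32.

32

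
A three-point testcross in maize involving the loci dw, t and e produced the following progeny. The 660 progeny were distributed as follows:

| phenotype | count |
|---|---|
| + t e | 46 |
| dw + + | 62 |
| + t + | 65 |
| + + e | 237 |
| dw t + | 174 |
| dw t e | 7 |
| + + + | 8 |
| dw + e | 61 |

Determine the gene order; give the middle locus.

The two most frequent reciprocal classes, + + e and dw t +, are the parental types, so the F1 was + + e / dw t +.
The two rarest classes, + + + and dw t e, are the double crossovers. Comparing them with the parentals, only the e allele has switched, so e is the middle locus and the order is dw – e – t.

e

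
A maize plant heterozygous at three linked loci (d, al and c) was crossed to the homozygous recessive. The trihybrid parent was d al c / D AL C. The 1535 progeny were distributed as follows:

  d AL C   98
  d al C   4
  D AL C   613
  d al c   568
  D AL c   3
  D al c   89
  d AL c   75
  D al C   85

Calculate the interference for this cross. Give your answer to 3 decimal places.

The two rarest classes, d al C and D AL c, are the double crossovers. Comparing them with the parentals, only the c allele has switched, so c is the middle locus and the order is d – c – al.
d–c: (187 + 7)/1535 = 0.1264; c–al: (160 + 7)/1535 = 0.1088.
Expected DCO frequency = 0.1264 × 0.1088 ≈ 0.01375; observed = 7/1535 ≈ 0.00456.
Coefficient of coincidence = 0.00456/0.01375 ≈ 0.332; interference = 1 − 0.332 = 0.668.

0.668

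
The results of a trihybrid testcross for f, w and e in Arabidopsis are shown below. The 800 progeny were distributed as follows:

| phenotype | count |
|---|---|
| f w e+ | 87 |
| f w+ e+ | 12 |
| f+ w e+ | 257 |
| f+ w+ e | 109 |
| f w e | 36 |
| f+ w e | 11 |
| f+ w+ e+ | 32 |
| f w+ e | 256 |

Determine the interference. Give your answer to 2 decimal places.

The two most frequent reciprocal classes, f w+ e and f+ w e+, are the parental types, so the F1 was f w+ e / f+ w e+.
The two rarest classes, f w+ e+ and f+ w e, are the double crossovers. Comparing them with the parentals, only the e allele has switched, so e is the middle locus and the order is f – e – w.
f–e: (196 + 23)/800 = 0.2737; e–w: (68 + 23)/800 = 0.1138.
Expected DCO frequency = 0.2737 × 0.1138 ≈ 0.03115; observed = 23/800 ≈ 0.02875.
Coefficient of coincidence = 0.02875/0.03115 ≈ 0.92; interference = 1 − 0.92 = 0.08.

0.08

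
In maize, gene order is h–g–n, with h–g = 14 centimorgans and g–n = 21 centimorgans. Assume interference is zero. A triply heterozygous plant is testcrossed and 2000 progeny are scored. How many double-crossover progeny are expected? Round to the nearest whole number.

59

Map distances give recombination frequencies of 0.140 and 0.210 for the two intervals.
With no interference, expected double-crossover frequency = 0.140 × 0.210 = 0.02940.
Expected number = 0.02940 × 2000 = 58.80 ≈ 59.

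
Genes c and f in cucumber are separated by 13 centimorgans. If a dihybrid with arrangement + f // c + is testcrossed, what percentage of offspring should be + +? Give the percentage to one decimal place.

6.5%

A map distance of 13 centimorgans corresponds to a recombination frequency of 0.130.
The F1 is + f / c +, so + + is a recombinant gamete class with expected frequency r/2 = 0.130/2 = 0.0650.
That is 0.0650 = 6.5% of the progeny.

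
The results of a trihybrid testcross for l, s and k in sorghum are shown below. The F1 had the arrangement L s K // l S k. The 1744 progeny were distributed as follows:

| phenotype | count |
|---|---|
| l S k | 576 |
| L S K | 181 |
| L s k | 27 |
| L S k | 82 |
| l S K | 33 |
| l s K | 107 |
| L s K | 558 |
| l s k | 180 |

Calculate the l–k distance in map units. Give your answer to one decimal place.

14.3 map units

The two rarest classes, L s k and l S K, are the double crossovers. Comparing them with the parentals, only the k allele has switched, so k is the middle locus and the order is l – k – s.
Crossovers in the l–k interval produce the single-crossover classes l s K and L S k (107 + 82 = 189) plus the double crossovers (60).
RF(l–k) = (189 + 60) / 1744 = 249/1744 = 0.1428 → 14.3 map units.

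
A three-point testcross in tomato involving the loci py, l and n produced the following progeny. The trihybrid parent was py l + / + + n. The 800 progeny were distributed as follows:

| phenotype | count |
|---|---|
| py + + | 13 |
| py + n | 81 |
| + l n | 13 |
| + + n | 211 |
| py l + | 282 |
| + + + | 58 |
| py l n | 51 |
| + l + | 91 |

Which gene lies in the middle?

l

The two rarest classes, py + + and + l n, are the double crossovers. Comparing them with the parentals, only the l allele has switched, so l is the middle locus and the order is py – l – n.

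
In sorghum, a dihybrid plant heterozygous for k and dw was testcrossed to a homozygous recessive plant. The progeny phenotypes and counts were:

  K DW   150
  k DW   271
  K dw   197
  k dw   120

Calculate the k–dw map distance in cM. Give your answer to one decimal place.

36.6 cM

The two most frequent classes, K dw (197) and k DW (271), are the parental types, so the F1 was K dw / k DW.
The recombinant classes are K DW and k dw: 150 + 120 = 270.
Recombination frequency = 270/738 = 0.3659 ≈ 36.6%, i.e. 36.6 cM.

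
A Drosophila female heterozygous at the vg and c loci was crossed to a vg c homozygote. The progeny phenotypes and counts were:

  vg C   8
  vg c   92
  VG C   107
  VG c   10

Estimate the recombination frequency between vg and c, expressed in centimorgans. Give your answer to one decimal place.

8.3 centimorgans

The two most frequent classes, VG C (107) and vg c (92), are the parental types, so the F1 was VG C / vg c.
The recombinant classes are VG c and vg C: 10 + 8 = 18.
Recombination frequency = 18/217 = 0.0829 ≈ 8.3%, i.e. 8.3 centimorgans.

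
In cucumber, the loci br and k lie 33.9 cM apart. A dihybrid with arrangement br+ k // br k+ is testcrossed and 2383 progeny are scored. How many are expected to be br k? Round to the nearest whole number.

A map distance of 33.9 cM corresponds to a recombination frequency of 0.339.
The F1 is br+ k / br k+, so br k is a recombinant gamete class with expected frequency r/2 = 0.339/2 = 0.1695.
Expected number = 0.1695 × 2383 = 403.92 ≈ 404.

404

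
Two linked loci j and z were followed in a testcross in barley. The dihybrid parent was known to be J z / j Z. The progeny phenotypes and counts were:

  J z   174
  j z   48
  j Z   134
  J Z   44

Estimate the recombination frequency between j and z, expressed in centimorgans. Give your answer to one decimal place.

The recombinant classes are J Z and j z: 44 + 48 = 92.
Recombination frequency = 92/400 = 0.2300 ≈ 23.0%, i.e. 23.0 centimorgans.

23.0 centimorgans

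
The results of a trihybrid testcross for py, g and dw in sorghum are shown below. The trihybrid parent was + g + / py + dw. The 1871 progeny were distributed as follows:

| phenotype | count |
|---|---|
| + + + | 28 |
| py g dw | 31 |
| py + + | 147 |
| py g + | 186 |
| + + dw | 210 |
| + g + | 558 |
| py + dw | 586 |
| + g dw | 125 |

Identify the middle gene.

The two rarest classes, + + + and py g dw, are the double crossovers. Comparing them with the parentals, only the g allele has switched, so g is the middle locus and the order is py – g – dw.

g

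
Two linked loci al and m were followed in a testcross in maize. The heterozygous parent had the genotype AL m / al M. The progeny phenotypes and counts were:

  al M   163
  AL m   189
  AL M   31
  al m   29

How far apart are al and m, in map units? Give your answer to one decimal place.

14.6 map units

The recombinant classes are AL M and al m: 31 + 29 = 60.
Recombination frequency = 60/412 = 0.1456 ≈ 14.6%, i.e. 14.6 map units.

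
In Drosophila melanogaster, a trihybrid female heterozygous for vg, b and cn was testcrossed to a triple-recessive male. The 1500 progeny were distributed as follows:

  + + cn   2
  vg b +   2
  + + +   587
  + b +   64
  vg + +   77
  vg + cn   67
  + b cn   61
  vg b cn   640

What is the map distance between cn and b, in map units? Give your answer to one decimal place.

The two most frequent reciprocal classes, + + + and vg b cn, are the parental types, so the F1 was + + + / vg b cn.
The two rarest classes, + + cn and vg b +, are the double crossovers. Comparing them with the parentals, only the cn allele has switched, so cn is the middle locus and the order is b – cn – vg.
Crossovers in the b–cn interval produce the single-crossover classes + b + and vg + cn (64 + 67 = 131) plus the double crossovers (4).
RF(b–cn) = (131 + 4) / 1500 = 135/1500 = 0.0900 → 9.0 map units.

9.0 map units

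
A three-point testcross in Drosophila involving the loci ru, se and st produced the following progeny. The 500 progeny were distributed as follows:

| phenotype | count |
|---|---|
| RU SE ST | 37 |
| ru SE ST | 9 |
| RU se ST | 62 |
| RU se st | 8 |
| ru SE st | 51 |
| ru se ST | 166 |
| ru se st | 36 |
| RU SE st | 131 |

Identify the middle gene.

The two most frequent reciprocal classes, ru se ST and RU SE st, are the parental types, so the F1 was ru se ST / RU SE st.
The two rarest classes, ru SE ST and RU se st, are the double crossovers. Comparing them with the parentals, only the se allele has switched, so se is the middle locus and the order is st – se – ru.

se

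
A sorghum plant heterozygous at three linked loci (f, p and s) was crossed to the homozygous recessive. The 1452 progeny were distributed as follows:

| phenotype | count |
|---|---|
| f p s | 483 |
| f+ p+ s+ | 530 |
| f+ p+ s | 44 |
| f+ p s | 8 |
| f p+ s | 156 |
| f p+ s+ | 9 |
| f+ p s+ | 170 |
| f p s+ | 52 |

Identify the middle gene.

The two most frequent reciprocal classes, f p s and f+ p+ s+, are the parental types, so the F1 was f p s / f+ p+ s+.
The two rarest classes, f+ p s and f p+ s+, are the double crossovers. Comparing them with the parentals, only the f allele has switched, so f is the middle locus and the order is s – f – p.

f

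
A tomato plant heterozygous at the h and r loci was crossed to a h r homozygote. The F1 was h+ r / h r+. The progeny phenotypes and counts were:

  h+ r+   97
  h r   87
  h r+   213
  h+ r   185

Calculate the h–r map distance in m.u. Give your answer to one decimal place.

The recombinant classes are h+ r+ and h r: 97 + 87 = 184.
Recombination frequency = 184/582 = 0.3162 ≈ 31.6%, i.e. 31.6 m.u.

31.6 m.u.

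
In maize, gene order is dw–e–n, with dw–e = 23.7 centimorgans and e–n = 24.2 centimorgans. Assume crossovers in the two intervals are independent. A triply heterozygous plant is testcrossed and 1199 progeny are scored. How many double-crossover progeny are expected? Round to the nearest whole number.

69

Map distances give recombination frequencies of 0.237 and 0.242 for the two intervals.
With no interference, expected double-crossover frequency = 0.237 × 0.242 = 0.05735.
Expected number = 0.05735 × 1199 = 68.77 ≈ 69.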